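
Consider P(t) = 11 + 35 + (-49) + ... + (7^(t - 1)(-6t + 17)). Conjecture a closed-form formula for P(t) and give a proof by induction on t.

We claim P(t) = 7^t(-t + 3) - 3 for all t ≥ 1.
Base step (t = 1): P(1) = 11, and the closed form gives 11. They agree.
Inductive step: suppose the statement holds for some r ≥ 1, so P(r) = 7^r(-r + 3) - 3.
Then P(r+1) = P(r) + (7^r(-6r + 11)) = (7^r(-r + 3) - 3) + (7^r(-6r + 11)).
Simplifying, P(r+1) = -7·7^r·r + 14·7^r - 3 = 7^(r+1)(-(r+1) + 3) - 3,
which is the closed form with t = r+1.
By induction, the statement is established for all t ≥ 1.

P(t) = 7^t(-t + 3) - 3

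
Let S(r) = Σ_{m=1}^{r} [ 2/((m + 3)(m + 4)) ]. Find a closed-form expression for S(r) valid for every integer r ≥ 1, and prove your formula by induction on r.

We claim S(r) = r/(2(r + 4)) for all r ≥ 1.
Base step (r = 1): S(1) = 1/10, and the closed form gives 1/10. They agree.
Inductive step: suppose the statement holds for some m ≥ 1, so S(m) = m/(2(m + 4)).
Then S(m+1) = S(m) + (2/((m + 4)(m + 5))) = (m/(2(m + 4))) + (2/((m + 4)(m + 5))).
Simplifying, S(m+1) = (m + 1)/(2(m + 5)) = (m+1)/(2((m+1) + 4)),
which is the closed form with r = m+1.
By induction, the statement is established for all r ≥ 1.

S(r) = r/(2(r + 4))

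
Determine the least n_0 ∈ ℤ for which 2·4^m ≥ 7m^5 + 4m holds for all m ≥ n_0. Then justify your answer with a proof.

n_0 = 9

At m = 8: 131072 < 229408, so the inequality fails and n_0 ≥ 9. We prove 2·4^m ≥ 7m^5 + 4m for all m ≥ 9.
When m = 9: 2·4^m = 524288 and 7m^5 + 4m = 413379, so 524288 ≥ 413379.
Inductive step: assume the claim holds for m = j, so 2·4^j ≥ 7j^5 + 4j.
Then 2·4^(j + 1) = 4·(2·4^j) ≥ 4·(7j^5 + 4j).
Also, for j ≥ 9 we have 4·(7j^5 + 4j) ≥ 7(j+1)^5 + 4(j+1), since 4·(7j^5 + 4j) − (7(j+1)^5 + 4(j+1)) = 21j^5 - 35j^4 - 70j^3 - 70j^2 - 23j - 11, which is nonnegative for all j ≥ 9.
Combining, 2·4^(j + 1) ≥ 7(j+1)^5 + 4(j+1).
By induction, the statement is established for all m ≥ 9.
Hence the smallest such n_0 is 9.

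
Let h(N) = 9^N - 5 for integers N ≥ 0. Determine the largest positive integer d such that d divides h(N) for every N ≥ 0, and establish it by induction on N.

Computing the first values: h(0) = -4 and h(1) = 4; gcd(-4, 4) = 4, so d ≤ 4.
We prove 4 | 9^N - 5 for all N ≥ 0 by induction on N.
For the base case N = 0: h(0) = -4 = 4·(-1), so 4 | h(0).
For the inductive step, assume it holds for an arbitrary i ≥ 0, i.e. 4 | h(i). Then
h(i+1) = 9^(i+1) - 5 = 9·(9^i - 5) + 40 = 9·h(i) + 40. The first term is divisible by 4 by the inductive hypothesis, and 40 is divisible by 4. Hence 4 | h(i+1).
By induction, the statement is established for all N ≥ 0.
Therefore the largest such d is 4.

d = 4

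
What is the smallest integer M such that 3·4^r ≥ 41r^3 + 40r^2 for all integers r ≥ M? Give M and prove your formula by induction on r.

M = 6

At r = 5: 3072 < 6125, so the inequality fails and M ≥ 6. We prove 3·4^r ≥ 41r^3 + 40r^2 for all r ≥ 6.
Base case (r = 6): 3·4^r = 12288 and 41r^3 + 40r^2 = 10296, so 12288 ≥ 10296.
Inductive step: assume the claim holds for r = p, so 3·4^p ≥ 41p^3 + 40p^2.
Then 3·4^(p + 1) = 4·(3·4^p) ≥ 4·(41p^3 + 40p^2).
Also, for p ≥ 6 we have 4·(41p^3 + 40p^2) ≥ 41(p+1)^3 + 40(p+1)^2, since 4·(41p^3 + 40p^2) − (41(p+1)^3 + 40(p+1)^2) = 123p^3 - 3p^2 - 203p - 81, which is nonnegative for all p ≥ 6.
Combining, 3·4^(p + 1) ≥ 41(p+1)^3 + 40(p+1)^2.
Hence, by induction on r, the claim holds for every r ≥ 6.
Hence the smallest such M is 6.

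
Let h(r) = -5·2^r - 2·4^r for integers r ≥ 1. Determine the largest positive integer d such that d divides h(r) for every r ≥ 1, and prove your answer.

d = 2

Computing the first values: h(1) = -18 and h(2) = -52; gcd(-18, -52) = 2, so d ≤ 2.
We prove 2 | -5·2^r - 2·4^r for all r ≥ 1 by induction on r.
When r = 1: h(1) = -18 = 2·(-9), so 2 | h(1).
Inductive step: suppose the statement holds for some p ≥ 1, i.e. 2 | h(p). Then
h(p+1) − 4·h(p) = (-5·2^(p+1) - 2·4^(p+1)) − 4·(-5·2^p - 2·4^p) = (-5)·2^p·(2 − 4) = (10)·2^p. Since 2 | h(p) by the inductive hypothesis, 2 | 4·h(p); and 2 | 10 since 10 = 2·5. Therefore 2 | h(p+1).
This completes the induction.
Therefore the largest such d is 2.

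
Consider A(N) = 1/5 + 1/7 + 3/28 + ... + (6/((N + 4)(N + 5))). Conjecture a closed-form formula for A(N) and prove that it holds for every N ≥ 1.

We claim A(N) = 6N/(5(N + 5)) for all N ≥ 1.
For the base case N = 1: A(1) = 1/5, and the closed form gives 1/5. They agree.
Suppose the result is true for N = j, so A(j) = 6j/(5(j + 5)).
Then A(j+1) = A(j) + (6/((j + 5)(j + 6))) = (6j/(5(j + 5))) + (6/((j + 5)(j + 6))).
Simplifying, A(j+1) = 6(j + 1)/(5(j + 6)) = 6(j+1)/(5((j+1) + 5)),
which is the closed form with N = j+1.
By induction, the statement is established for all N ≥ 1.

A(N) = 6N/(5(N + 5))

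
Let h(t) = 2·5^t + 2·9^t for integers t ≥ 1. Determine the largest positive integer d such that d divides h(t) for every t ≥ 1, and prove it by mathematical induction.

d = 4

Computing the first values: h(1) = 28 and h(2) = 212; gcd(28, 212) = 4, so d ≤ 4.
We prove 4 | 2·5^t + 2·9^t for all t ≥ 1 by induction on t.
For the base case t = 1: h(1) = 28 = 4·(7), so 4 | h(1).
Inductive step: assume the claim holds for t = k, i.e. 4 | h(k). Then
h(k+1) − 9·h(k) = (2·5^(k+1) + 2·9^(k+1)) − 9·(2·5^k + 2·9^k) = (2)·5^k·(5 − 9) = (-8)·5^k. Since 4 | h(k) by the inductive hypothesis, 4 | 9·h(k); and 4 | -8 since -8 = 4·-2. Therefore 4 | h(k+1).
By induction, the statement is established for all t ≥ 1.
Therefore the largest such d is 4.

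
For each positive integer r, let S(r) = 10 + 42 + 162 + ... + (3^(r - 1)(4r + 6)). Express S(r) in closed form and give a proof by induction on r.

S(r) = 2·3^r(r + 1) - 2

We claim S(r) = 2·3^r(r + 1) - 2 for all r ≥ 1.
For the base case r = 1: S(1) = 10, and the closed form gives 10. They agree.
Inductive step: assume the claim holds for r = j, so S(j) = 2·3^j(j + 1) - 2.
Then S(j+1) = S(j) + (3^j(4j + 10)) = (2·3^j(j + 1) - 2) + (3^j(4j + 10)).
Simplifying, S(j+1) = 6·3^j·j + 12·3^j - 2 = 2·3^(j+1)((j+1) + 1) - 2,
which is the closed form with r = j+1.
By the principle of mathematical induction, the result holds for all r ≥ 1.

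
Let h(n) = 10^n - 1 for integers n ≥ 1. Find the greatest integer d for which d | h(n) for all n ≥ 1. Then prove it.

d = 9

Computing the first values: h(1) = 9 and h(2) = 99; gcd(9, 99) = 9, so d ≤ 9.
We prove 9 | 10^n - 1 for all n ≥ 1 by induction on n.
When n = 1: h(1) = 9 = 9·(1), so 9 | h(1).
Suppose the result is true for n = j, i.e. 9 | h(j). Then
10^{j+1} − 1^{j+1} = 10·10^j − 1·1^j = 10·(10^j − 1^j) + (9)·1^j. The first term is divisible by 9 by the inductive hypothesis, and the second term (9)·1^j is divisible by 9 since 9 | 9. Hence 9 | h(j+1).
This completes the induction.
Therefore the largest such d is 9.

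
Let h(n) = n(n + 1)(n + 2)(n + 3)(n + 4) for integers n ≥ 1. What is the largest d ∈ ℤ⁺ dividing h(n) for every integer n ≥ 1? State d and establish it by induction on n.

Computing the first values: h(1) = 120 and h(2) = 720; gcd(120, 720) = 120, so d ≤ 120.
We prove 120 | n(n + 1)(n + 2)(n + 3)(n + 4) for all n ≥ 1 by induction on n.
Base step (n = 1): h(1) = 120 = 120·(1), so 120 | h(1).
For the inductive step, assume it holds for an arbitrary m ≥ 1, i.e. 120 | h(m). Then
h(m+1) − h(m) = (m+1)·(m+2)·(m+3)·(m+4)·(m+5) − m·(m+1)·(m+2)·(m+3)·(m+4) = (m+1)·(m+2)·(m+3)·(m+4)·[(m+5) − m] = 5·(m+1)·(m+2)·(m+3)·(m+4). The product of 4 consecutive integers is divisible by (4)! = 24, so h(m+1) − h(m) is divisible by 5·24 = 120. By the inductive hypothesis 120 | h(m), hence 120 | h(m+1).
By the principle of mathematical induction, the result holds for all n ≥ 1.
Therefore the largest such d is 120.

d = 120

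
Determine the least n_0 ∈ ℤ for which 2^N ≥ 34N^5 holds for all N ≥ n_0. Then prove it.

At N = 29: 536870912 < 697379066, so the inequality fails and n_0 ≥ 30. We prove 2^N ≥ 34N^5 for all N ≥ 30.
Base step (N = 30): 2^N = 1073741824 and 34N^5 = 826200000, so 1073741824 ≥ 826200000.
Suppose the result is true for N = r, so 2^r ≥ 34r^5.
Then 2^(r + 1) = 2·(2^r) ≥ 2·(34r^5).
Also, for r ≥ 30 we have 2·(34r^5) ≥ 34(r+1)^5, since 2 ≥ (1 + 1/r)^5 for all r ≥ 30.
Combining, 2^(r + 1) ≥ 34(r+1)^5.
By induction, the statement is established for all N ≥ 30.
Hence the smallest such n_0 is 30.

n_0 = 30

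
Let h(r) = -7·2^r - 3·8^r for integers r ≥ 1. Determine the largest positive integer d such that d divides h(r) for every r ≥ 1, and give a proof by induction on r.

Computing the first values: h(1) = -38 and h(2) = -220; gcd(-38, -220) = 2, so d ≤ 2.
We prove 2 | -7·2^r - 3·8^r for all r ≥ 1 by induction on r.
Base step (r = 1): h(1) = -38 = 2·(-19), so 2 | h(1).
Suppose the result is true for r = i, i.e. 2 | h(i). Then
h(i+1) − 8·h(i) = (-7·2^(i+1) - 3·8^(i+1)) − 8·(-7·2^i - 3·8^i) = (-7)·2^i·(2 − 8) = (42)·2^i. Since 2 | h(i) by the inductive hypothesis, 2 | 8·h(i); and 2 | 42 since 42 = 2·21. Therefore 2 | h(i+1).
This completes the induction.
Therefore the largest such d is 2.

d = 2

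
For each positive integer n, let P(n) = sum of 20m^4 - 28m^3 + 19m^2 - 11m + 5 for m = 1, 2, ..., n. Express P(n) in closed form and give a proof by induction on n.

We claim P(n) = n(4n^4 + 3n^3 - n^2 - 3n + 2) for all n ≥ 1.
Base case (n = 1): P(1) = 5, and the closed form gives 5. They agree.
Inductive step: assume the claim holds for n = m, so P(m) = m(4m^4 + 3m^3 - m^2 - 3m + 2).
Then P(m+1) = P(m) + (20m^4 + 52m^3 + 55m^2 + 23m + 5) = (m(4m^4 + 3m^3 - m^2 - 3m + 2)) + (20m^4 + 52m^3 + 55m^2 + 23m + 5).
Simplifying, P(m+1) = (m + 1)(4m^4 + 19m^3 + 32m^2 + 20m + 5) = (m+1)(4(m+1)^4 + 3(m+1)^3 - (m+1)^2 - 3(m+1) + 2),
which is the closed form with n = m+1.
Hence, by induction on n, the claim holds for every n ≥ 1.

P(n) = n(4n^4 + 3n^3 - n^2 - 3n + 2)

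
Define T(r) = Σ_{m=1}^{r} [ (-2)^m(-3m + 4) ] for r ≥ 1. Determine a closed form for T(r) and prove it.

We claim T(r) = 2(-2)^r(-r + 1) - 2 for all r ≥ 1.
When r = 1: T(1) = -2, and the closed form gives -2. They agree.
Inductive step: suppose the statement holds for some m ≥ 1, so T(m) = 2(-2)^m(-m + 1) - 2.
Then T(m+1) = T(m) + ((-2)^(m + 1)(-3m + 1)) = (2(-2)^m(-m + 1) - 2) + ((-2)^(m + 1)(-3m + 1)).
Simplifying, T(m+1) = 4(-2)^m·m - 2 = 2(-2)^(m+1)(-(m+1) + 1) - 2,
which is the closed form with r = m+1.
By induction, the statement is established for all r ≥ 1.

T(r) = 2(-2)^r(-r + 1) - 2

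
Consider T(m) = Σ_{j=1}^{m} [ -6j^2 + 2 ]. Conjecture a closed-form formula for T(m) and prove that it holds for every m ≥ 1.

T(m) = -m(2m^2 + 3m - 1)

We claim T(m) = -m(2m^2 + 3m - 1) for all m ≥ 1.
When m = 1: T(1) = -4, and the closed form gives -4. They agree.
Inductive step: assume the claim holds for m = j, so T(j) = j(-2j^2 - 3j + 1).
Then T(j+1) = T(j) + (-6(j + 1)^2 + 2) = (j(-2j^2 - 3j + 1)) + (-6(j + 1)^2 + 2).
Simplifying, T(j+1) = -(j + 1)(2j^2 + 7j + 4) = -(j+1)(2(j+1)^2 + 3(j+1) - 1),
which is the closed form with m = j+1.
By the principle of mathematical induction, the result holds for all m ≥ 1.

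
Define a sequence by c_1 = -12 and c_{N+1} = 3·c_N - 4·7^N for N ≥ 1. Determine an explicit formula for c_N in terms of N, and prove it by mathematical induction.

c_N = -5·3^(N - 1) - 7^N

Computing the first terms: c_1 = -12, c_2 = -64, c_3 = -388. This suggests c_N = -5·3^(N - 1) - 7^N.
Base step (N = 1): the formula gives -12 = -12 = c_1.
Suppose the result is true for N = p, so c_p = -5·3^(p - 1) - 7^p.
Then c_{p+1} = 3·c_p - 4·7^p = 3·(-5·3^(p - 1) - 7^p) - 4·7^p = -5·3^p - 7^(p + 1) = -5·3^((p+1) - 1) - 7^(p+1),
which is the claimed formula at N = p+1.
Hence, by induction on N, the claim holds for every N ≥ 1.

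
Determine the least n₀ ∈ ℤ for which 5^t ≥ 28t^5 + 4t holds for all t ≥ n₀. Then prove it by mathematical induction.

At t = 8: 390625 < 917536, so the inequality fails and n₀ ≥ 9. We prove 5^t ≥ 28t^5 + 4t for all t ≥ 9.
When t = 9: 5^t = 1953125 and 28t^5 + 4t = 1653408, so 1953125 ≥ 1653408.
For the inductive step, assume it holds for an arbitrary m ≥ 9, so 5^m ≥ 28m^5 + 4m.
Then 5^(m + 1) = 5·(5^m) ≥ 5·(28m^5 + 4m).
Also, for m ≥ 9 we have 5·(28m^5 + 4m) ≥ 28(m+1)^5 + 4(m+1), since 5·(28m^5 + 4m) − (28(m+1)^5 + 4(m+1)) = 112m^5 - 140m^4 - 280m^3 - 280m^2 - 124m - 32, which is nonnegative for all m ≥ 9.
Combining, 5^(m + 1) ≥ 28(m+1)^5 + 4(m+1).
Hence, by induction on t, the claim holds for every t ≥ 9.
Hence the smallest such n₀ is 9.

n₀ = 9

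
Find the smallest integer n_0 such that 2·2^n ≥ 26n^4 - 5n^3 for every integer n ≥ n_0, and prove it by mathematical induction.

At n = 21: 4194304 < 5010201, so the inequality fails and n_0 ≥ 22. We prove 2·2^n ≥ 26n^4 - 5n^3 for all n ≥ 22.
For the base case n = 22: 2·2^n = 8388608 and 26n^4 - 5n^3 = 6037416, so 8388608 ≥ 6037416.
Inductive step: suppose the statement holds for some k ≥ 22, so 2·2^k ≥ 26k^4 - 5k^3.
Then 2·2^(k + 1) = 2·(2·2^k) ≥ 2·(26k^4 - 5k^3).
Also, for k ≥ 22 we have 2·(26k^4 - 5k^3) ≥ 26(k+1)^4 - 5(k+1)^3, since 2·(26k^4 - 5k^3) − (26(k+1)^4 - 5(k+1)^3) = 26k^4 - 109k^3 - 141k^2 - 89k - 21, which is nonnegative for all k ≥ 22.
Combining, 2·2^(k + 1) ≥ 26(k+1)^4 - 5(k+1)^3.
By induction, the statement is established for all n ≥ 22.
Hence the smallest such n_0 is 22.

n_0 = 22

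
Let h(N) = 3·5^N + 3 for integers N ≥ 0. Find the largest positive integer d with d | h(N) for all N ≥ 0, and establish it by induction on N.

Computing the first values: h(0) = 6 and h(1) = 18; gcd(6, 18) = 6, so d ≤ 6.
We prove 6 | 3·5^N + 3 for all N ≥ 0 by induction on N.
For the base case N = 0: h(0) = 6 = 6·(1), so 6 | h(0).
Inductive step: suppose the statement holds for some i ≥ 0, i.e. 6 | h(i). Then
h(i+1) = 3·5^(i+1) + 3 = 5·(3·5^i + 3) - 12 = 5·h(i) - 12. The first term is divisible by 6 by the inductive hypothesis, and -12 is divisible by 6. Hence 6 | h(i+1).
This completes the induction.
Therefore the largest such d is 6.

d = 6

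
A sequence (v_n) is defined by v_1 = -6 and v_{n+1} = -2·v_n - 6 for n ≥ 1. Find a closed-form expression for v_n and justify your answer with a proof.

Computing the first terms: v_1 = -6, v_2 = 6, v_3 = -18. This suggests v_n = -(-2)^(n + 1) - 2.
For the base case n = 1: the formula gives -6 = -6 = v_1.
Inductive step: suppose the statement holds for some j ≥ 1, so v_j = -(-2)^(j + 1) - 2.
Then v_{j+1} = -2·v_j - 6 = -2·(-(-2)^(j + 1) - 2) - 6 = -(-2)^(j + 2) - 2 = -(-2)^((j+1) + 1) - 2,
which is the claimed formula at n = j+1.
Hence, by induction on n, the claim holds for every n ≥ 1.

v_n = -(-2)^(n + 1) - 2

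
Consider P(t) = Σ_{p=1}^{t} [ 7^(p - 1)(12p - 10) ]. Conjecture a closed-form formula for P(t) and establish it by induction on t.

We claim P(t) = 2·7^t(t - 1) + 2 for all t ≥ 1.
For the base case t = 1: P(1) = 2, and the closed form gives 2. They agree.
For the inductive step, assume it holds for an arbitrary p ≥ 1, so P(p) = 2·7^p(p - 1) + 2.
Then P(p+1) = P(p) + (7^p(12p + 2)) = (2·7^p(p - 1) + 2) + (7^p(12p + 2)).
Simplifying, P(p+1) = 14·7^p·p + 2 = 2·7^(p+1)((p+1) - 1) + 2,
which is the closed form with t = p+1.
Hence, by induction on t, the claim holds for every t ≥ 1.

P(t) = 2·7^t(t - 1) + 2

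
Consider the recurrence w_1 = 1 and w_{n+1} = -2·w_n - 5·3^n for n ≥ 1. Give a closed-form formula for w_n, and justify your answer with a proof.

Computing the first terms: w_1 = 1, w_2 = -17, w_3 = -11. This suggests w_n = (-2)^(n + 1) - 3^n.
When n = 1: the formula gives 1 = 1 = w_1.
Inductive step: assume the claim holds for n = i, so w_i = (-2)^(i + 1) - 3^i.
Then w_{i+1} = -2·w_i - 5·3^i = -2·((-2)^(i + 1) - 3^i) - 5·3^i = (-2)^(i + 2) - 3^(i + 1) = (-2)^((i+1) + 1) - 3^(i+1),
which is the claimed formula at n = i+1.
Hence, by induction on n, the claim holds for every n ≥ 1.

w_n = (-2)^(n + 1) - 3^n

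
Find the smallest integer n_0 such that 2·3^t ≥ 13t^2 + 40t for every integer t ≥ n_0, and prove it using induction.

n_0 = 6

At t = 5: 486 < 525, so the inequality fails and n_0 ≥ 6. We prove 2·3^t ≥ 13t^2 + 40t for all t ≥ 6.
Base step (t = 6): 2·3^t = 1458 and 13t^2 + 40t = 708, so 1458 ≥ 708.
Inductive step: suppose the statement holds for some j ≥ 6, so 2·3^j ≥ 13j^2 + 40j.
Then 2·3^(j + 1) = 3·(2·3^j) ≥ 3·(13j^2 + 40j).
Also, for j ≥ 6 we have 3·(13j^2 + 40j) ≥ 13(j+1)^2 + 40(j+1), since 3·(13j^2 + 40j) − (13(j+1)^2 + 40(j+1)) = 26j^2 + 54j - 53, which is nonnegative for all j ≥ 6.
Combining, 2·3^(j + 1) ≥ 13(j+1)^2 + 40(j+1).
By the principle of mathematical induction, the result holds for all t ≥ 6.
Hence the smallest such n_0 is 6.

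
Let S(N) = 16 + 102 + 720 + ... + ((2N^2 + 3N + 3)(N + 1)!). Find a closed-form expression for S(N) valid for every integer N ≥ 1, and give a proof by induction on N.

S(N) = (2N + 1)(N + 2)! - 2

We claim S(N) = (2N + 1)(N + 2)! - 2 for all N ≥ 1.
Base step (N = 1): S(1) = 16, and the closed form gives 16. They agree.
Suppose the result is true for N = j, so S(j) = (2j + 1)(j + 2)! - 2.
Then S(j+1) = S(j) + ((2j^2 + 7j + 8)(j + 2)!) = ((2j + 1)(j + 2)! - 2) + ((2j^2 + 7j + 8)(j + 2)!).
Simplifying, S(j+1) = (2(j+1) + 1)((j+1) + 2)! - 2,
which is the closed form with N = j+1.
This completes the induction.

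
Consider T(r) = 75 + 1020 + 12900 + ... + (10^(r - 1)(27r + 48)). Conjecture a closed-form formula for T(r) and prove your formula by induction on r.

We claim T(r) = 10^r(3r + 5) - 5 for all r ≥ 1.
For the base case r = 1: T(1) = 75, and the closed form gives 75. They agree.
Suppose the result is true for r = m, so T(m) = 10^m(3m + 5) - 5.
Then T(m+1) = T(m) + (10^m(27m + 75)) = (10^m(3m + 5) - 5) + (10^m(27m + 75)).
Simplifying, T(m+1) = 30·10^m·m + 80·10^m - 5 = 10^(m+1)(3(m+1) + 5) - 5,
which is the closed form with r = m+1.
By induction, the statement is established for all r ≥ 1.

T(r) = 10^r(3r + 5) - 5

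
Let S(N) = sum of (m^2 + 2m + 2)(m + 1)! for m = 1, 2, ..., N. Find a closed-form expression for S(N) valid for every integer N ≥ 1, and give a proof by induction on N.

S(N) = (N + 1)(N + 2)! - 2

We claim S(N) = (N + 1)(N + 2)! - 2 for all N ≥ 1.
Base step (N = 1): S(1) = 10, and the closed form gives 10. They agree.
Suppose the result is true for N = m, so S(m) = (m + 1)(m + 2)! - 2.
Then S(m+1) = S(m) + ((m^2 + 4m + 5)(m + 2)!) = ((m + 1)(m + 2)! - 2) + ((m^2 + 4m + 5)(m + 2)!).
Simplifying, S(m+1) = ((m+1) + 1)((m+1) + 2)! - 2,
which is the closed form with N = m+1.
By the principle of mathematical induction, the result holds for all N ≥ 1.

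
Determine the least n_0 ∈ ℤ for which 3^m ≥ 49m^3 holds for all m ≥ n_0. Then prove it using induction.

n_0 = 10

At m = 9: 19683 < 35721, so the inequality fails and n_0 ≥ 10. We prove 3^m ≥ 49m^3 for all m ≥ 10.
For the base case m = 10: 3^m = 59049 and 49m^3 = 49000, so 59049 ≥ 49000.
For the inductive step, assume it holds for an arbitrary r ≥ 10, so 3^r ≥ 49r^3.
Then 3^(r + 1) = 3·(3^r) ≥ 3·(49r^3).
Also, for r ≥ 10 we have 3·(49r^3) ≥ 49(r+1)^3, since 3 ≥ (1 + 1/r)^3 for all r ≥ 10.
Combining, 3^(r + 1) ≥ 49(r+1)^3.
This completes the induction.
Hence the smallest such n_0 is 10.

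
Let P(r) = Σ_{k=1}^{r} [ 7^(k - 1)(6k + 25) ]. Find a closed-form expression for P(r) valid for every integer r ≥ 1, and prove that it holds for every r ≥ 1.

P(r) = 7^r(r + 4) - 4

We claim P(r) = 7^r(r + 4) - 4 for all r ≥ 1.
When r = 1: P(1) = 31, and the closed form gives 31. They agree.
Inductive step: assume the claim holds for r = k, so P(k) = 7^k(k + 4) - 4.
Then P(k+1) = P(k) + (7^k(6k + 31)) = (7^k(k + 4) - 4) + (7^k(6k + 31)).
Simplifying, P(k+1) = 7·7^k·k + 35·7^k - 4 = 7^(k+1)((k+1) + 4) - 4,
which is the closed form with r = k+1.
Hence, by induction on r, the claim holds for every r ≥ 1.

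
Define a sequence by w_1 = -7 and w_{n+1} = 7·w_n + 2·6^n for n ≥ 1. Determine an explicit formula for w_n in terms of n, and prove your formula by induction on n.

w_n = -2·6^n + 5·7^(n - 1)

Computing the first terms: w_1 = -7, w_2 = -37, w_3 = -187. This suggests w_n = -2·6^n + 5·7^(n - 1).
For the base case n = 1: the formula gives -7 = -7 = w_1.
Suppose the result is true for n = j, so w_j = -2·6^j + 5·7^(j - 1).
Then w_{j+1} = 7·w_j + 2·6^j = 7·(-2·6^j + 5·7^(j - 1)) + 2·6^j = -2·6^(j + 1) + 5·7^j = -2·6^(j+1) + 5·7^((j+1) - 1),
which is the claimed formula at n = j+1.
This completes the induction.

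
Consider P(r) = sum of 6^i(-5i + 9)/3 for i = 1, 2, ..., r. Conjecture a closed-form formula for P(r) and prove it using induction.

We claim P(r) = 2·6^r(-r + 2) - 4 for all r ≥ 1.
Base step (r = 1): P(1) = 8, and the closed form gives 8. They agree.
For the inductive step, assume it holds for an arbitrary i ≥ 1, so P(i) = 2·6^i(-i + 2) - 4.
Then P(i+1) = P(i) + (6^i(-10i + 8)) = (2·6^i(-i + 2) - 4) + (6^i(-10i + 8)).
Simplifying, P(i+1) = -12·6^i·i + 12·6^i - 4 = 2·6^(i+1)(-(i+1) + 2) - 4,
which is the closed form with r = i+1.
By induction, the statement is established for all r ≥ 1.

P(r) = 2·6^r(-r + 2) - 4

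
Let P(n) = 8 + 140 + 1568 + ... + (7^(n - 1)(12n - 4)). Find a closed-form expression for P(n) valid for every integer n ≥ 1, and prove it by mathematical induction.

P(n) = 7^n(2n - 1) + 1

We claim P(n) = 7^n(2n - 1) + 1 for all n ≥ 1.
When n = 1: P(1) = 8, and the closed form gives 8. They agree.
Inductive step: suppose the statement holds for some k ≥ 1, so P(k) = 7^k(2k - 1) + 1.
Then P(k+1) = P(k) + (7^k(12k + 8)) = (7^k(2k - 1) + 1) + (7^k(12k + 8)).
Simplifying, P(k+1) = 14·7^k·k + 7·7^k + 1 = 7^(k+1)(2(k+1) - 1) + 1,
which is the closed form with n = k+1.
By the principle of mathematical induction, the result holds for all n ≥ 1.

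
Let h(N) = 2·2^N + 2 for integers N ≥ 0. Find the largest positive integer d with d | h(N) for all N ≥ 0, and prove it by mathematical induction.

Computing the first values: h(0) = 4 and h(1) = 6; gcd(4, 6) = 2, so d ≤ 2.
We prove 2 | 2·2^N + 2 for all N ≥ 0 by induction on N.
When N = 0: h(0) = 4 = 2·(2), so 2 | h(0).
For the inductive step, assume it holds for an arbitrary p ≥ 0, i.e. 2 | h(p). Then
h(p+1) = 2·2^(p+1) + 2 = 2·(2·2^p + 2) - 2 = 2·h(p) - 2. The first term is divisible by 2 by the inductive hypothesis, and -2 is divisible by 2. Hence 2 | h(p+1).
By induction, the statement is established for all N ≥ 0.
Therefore the largest such d is 2.

d = 2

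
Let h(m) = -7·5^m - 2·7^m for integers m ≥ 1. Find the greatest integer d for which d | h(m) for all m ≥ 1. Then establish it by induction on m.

Computing the first values: h(1) = -49 and h(2) = -273; gcd(-49, -273) = 7, so d ≤ 7.
We prove 7 | -7·5^m - 2·7^m for all m ≥ 1 by induction on m.
Base case (m = 1): h(1) = -49 = 7·(-7), so 7 | h(1).
Inductive step: suppose the statement holds for some j ≥ 1, i.e. 7 | h(j). Then
h(j+1) − 7·h(j) = (-7·5^(j+1) - 2·7^(j+1)) − 7·(-7·5^j - 2·7^j) = (-7)·5^j·(5 − 7) = (14)·5^j. Since 7 | h(j) by the inductive hypothesis, 7 | 7·h(j); and 7 | 14 since 14 = 7·2. Therefore 7 | h(j+1).
By induction, the statement is established for all m ≥ 1.
Therefore the largest such d is 7.

d = 7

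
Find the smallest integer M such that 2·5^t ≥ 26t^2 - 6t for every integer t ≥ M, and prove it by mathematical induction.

M = 3

At t = 2: 50 < 92, so the inequality fails and M ≥ 3. We prove 2·5^t ≥ 26t^2 - 6t for all t ≥ 3.
When t = 3: 2·5^t = 250 and 26t^2 - 6t = 216, so 250 ≥ 216.
For the inductive step, assume it holds for an arbitrary m ≥ 3, so 2·5^m ≥ 26m^2 - 6m.
Then 2·5^(m + 1) = 5·(2·5^m) ≥ 5·(26m^2 - 6m).
Also, for m ≥ 3 we have 5·(26m^2 - 6m) ≥ 26(m+1)^2 - 6(m+1), since 5·(26m^2 - 6m) − (26(m+1)^2 - 6(m+1)) = 104m^2 - 76m - 20, which is nonnegative for all m ≥ 3.
Combining, 2·5^(m + 1) ≥ 26(m+1)^2 - 6(m+1).
By the principle of mathematical induction, the result holds for all t ≥ 3.
Hence the smallest such M is 3.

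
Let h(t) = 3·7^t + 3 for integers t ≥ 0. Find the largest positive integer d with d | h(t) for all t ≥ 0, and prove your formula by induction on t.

Computing the first values: h(0) = 6 and h(1) = 24; gcd(6, 24) = 6, so d ≤ 6.
We prove 6 | 3·7^t + 3 for all t ≥ 0 by induction on t.
Base step (t = 0): h(0) = 6 = 6·(1), so 6 | h(0).
Inductive step: assume the claim holds for t = p, i.e. 6 | h(p). Then
h(p+1) = 3·7^(p+1) + 3 = 7·(3·7^p + 3) - 18 = 7·h(p) - 18. The first term is divisible by 6 by the inductive hypothesis, and -18 is divisible by 6. Hence 6 | h(p+1).
By induction, the statement is established for all t ≥ 0.
Therefore the largest such d is 6.

d = 6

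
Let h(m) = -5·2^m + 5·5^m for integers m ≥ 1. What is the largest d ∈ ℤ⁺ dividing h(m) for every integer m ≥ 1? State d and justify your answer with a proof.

d = 15

Computing the first values: h(1) = 15 and h(2) = 105; gcd(15, 105) = 15, so d ≤ 15.
We prove 15 | -5·2^m + 5·5^m for all m ≥ 1 by induction on m.
When m = 1: h(1) = 15 = 15·(1), so 15 | h(1).
Inductive step: suppose the statement holds for some r ≥ 1, i.e. 15 | h(r). Then
h(r+1) − 5·h(r) = (-5·2^(r+1) + 5·5^(r+1)) − 5·(-5·2^r + 5·5^r) = (-5)·2^r·(2 − 5) = (15)·2^r. Since 15 | h(r) by the inductive hypothesis, 15 | 5·h(r); and 15 | 15 since 15 = 15·1. Therefore 15 | h(r+1).
Hence, by induction on m, the claim holds for every m ≥ 1.
Therefore the largest such d is 15.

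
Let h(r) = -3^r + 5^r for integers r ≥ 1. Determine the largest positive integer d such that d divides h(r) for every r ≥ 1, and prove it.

Computing the first values: h(1) = 2 and h(2) = 16; gcd(2, 16) = 2, so d ≤ 2.
We prove 2 | -3^r + 5^r for all r ≥ 1 by induction on r.
When r = 1: h(1) = 2 = 2·(1), so 2 | h(1).
Inductive step: suppose the statement holds for some k ≥ 1, i.e. 2 | h(k). Then
5^{k+1} − 3^{k+1} = 5·5^k − 3·3^k = 5·(5^k − 3^k) + (2)·3^k. The first term is divisible by 2 by the inductive hypothesis, and the second term (2)·3^k is divisible by 2 since 2 | 2. Hence 2 | h(k+1).
Hence, by induction on r, the claim holds for every r ≥ 1.
Therefore the largest such d is 2.

d = 2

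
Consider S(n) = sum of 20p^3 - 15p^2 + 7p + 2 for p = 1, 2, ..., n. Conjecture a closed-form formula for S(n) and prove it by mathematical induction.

S(n) = n(5n^3 + 5n^2 + n + 3)

We claim S(n) = n(5n^3 + 5n^2 + n + 3) for all n ≥ 1.
When n = 1: S(1) = 14, and the closed form gives 14. They agree.
Inductive step: suppose the statement holds for some p ≥ 1, so S(p) = p(5p^3 + 5p^2 + p + 3).
Then S(p+1) = S(p) + (20p^3 + 45p^2 + 37p + 14) = (p(5p^3 + 5p^2 + p + 3)) + (20p^3 + 45p^2 + 37p + 14).
Simplifying, S(p+1) = (p + 1)(5p^3 + 20p^2 + 26p + 14) = (p+1)(5(p+1)^3 + 5(p+1)^2 + (p+1) + 3),
which is the closed form with n = p+1.
Hence, by induction on n, the claim holds for every n ≥ 1.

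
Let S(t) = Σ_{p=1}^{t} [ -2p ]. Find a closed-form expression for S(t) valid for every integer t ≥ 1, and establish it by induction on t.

S(t) = -t(t + 1)

We claim S(t) = -t(t + 1) for all t ≥ 1.
Base case (t = 1): S(1) = -2, and the closed form gives -2. They agree.
Inductive step: suppose the statement holds for some p ≥ 1, so S(p) = p(-p - 1).
Then S(p+1) = S(p) + (-2p - 2) = (p(-p - 1)) + (-2p - 2).
Simplifying, S(p+1) = -(p + 1)(p + 2) = -(p+1)((p+1) + 1),
which is the closed form with t = p+1.
This completes the induction.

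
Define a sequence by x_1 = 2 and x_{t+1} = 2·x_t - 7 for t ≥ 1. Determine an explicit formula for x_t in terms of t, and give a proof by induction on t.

x_t = -5·2^(t - 1) + 7

Computing the first terms: x_1 = 2, x_2 = -3, x_3 = -13. This suggests x_t = -5·2^(t - 1) + 7.
When t = 1: the formula gives 2 = 2 = x_1.
Inductive step: assume the claim holds for t = m, so x_m = -5·2^(m - 1) + 7.
Then x_{m+1} = 2·x_m - 7 = 2·(-5·2^(m - 1) + 7) - 7 = -5·2^m + 7 = -5·2^((m+1) - 1) + 7,
which is the claimed formula at t = m+1.
Hence, by induction on t, the claim holds for every t ≥ 1.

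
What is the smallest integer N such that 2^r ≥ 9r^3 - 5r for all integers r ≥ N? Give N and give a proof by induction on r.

N = 15

At r = 14: 16384 < 24626, so the inequality fails and N ≥ 15. We prove 2^r ≥ 9r^3 - 5r for all r ≥ 15.
Base step (r = 15): 2^r = 32768 and 9r^3 - 5r = 30300, so 32768 ≥ 30300.
Inductive step: suppose the statement holds for some j ≥ 15, so 2^j ≥ 9j^3 - 5j.
Then 2^(j + 1) = 2·(2^j) ≥ 2·(9j^3 - 5j).
Also, for j ≥ 15 we have 2·(9j^3 - 5j) ≥ 9(j+1)^3 - 5(j+1), since 2·(9j^3 - 5j) − (9(j+1)^3 - 5(j+1)) = 9j^3 - 27j^2 - 32j - 4, which is nonnegative for all j ≥ 15.
Combining, 2^(j + 1) ≥ 9(j+1)^3 - 5(j+1).
By induction, the statement is established for all r ≥ 15.
Hence the smallest such N is 15.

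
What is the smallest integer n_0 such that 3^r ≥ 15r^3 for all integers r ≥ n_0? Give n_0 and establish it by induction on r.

At r = 8: 6561 < 7680, so the inequality fails and n_0 ≥ 9. We prove 3^r ≥ 15r^3 for all r ≥ 9.
Base case (r = 9): 3^r = 19683 and 15r^3 = 10935, so 19683 ≥ 10935.
Inductive step: assume the claim holds for r = j, so 3^j ≥ 15j^3.
Then 3^(j + 1) = 3·(3^j) ≥ 3·(15j^3).
Also, for j ≥ 9 we have 3·(15j^3) ≥ 15(j+1)^3, since 3 ≥ (1 + 1/j)^3 for all j ≥ 9.
Combining, 3^(j + 1) ≥ 15(j+1)^3.
By induction, the statement is established for all r ≥ 9.
Hence the smallest such n_0 is 9.

n_0 = 9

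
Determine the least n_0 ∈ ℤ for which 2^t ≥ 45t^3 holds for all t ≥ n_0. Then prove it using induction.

At t = 18: 262144 < 262440, so the inequality fails and n_0 ≥ 19. We prove 2^t ≥ 45t^3 for all t ≥ 19.
Base step (t = 19): 2^t = 524288 and 45t^3 = 308655, so 524288 ≥ 308655.
Inductive step: assume the claim holds for t = r, so 2^r ≥ 45r^3.
Then 2^(r + 1) = 2·(2^r) ≥ 2·(45r^3).
Also, for r ≥ 19 we have 2·(45r^3) ≥ 45(r+1)^3, since 2 ≥ (1 + 1/r)^3 for all r ≥ 19.
Combining, 2^(r + 1) ≥ 45(r+1)^3.
By induction, the statement is established for all t ≥ 19.
Hence the smallest such n_0 is 19.

n_0 = 19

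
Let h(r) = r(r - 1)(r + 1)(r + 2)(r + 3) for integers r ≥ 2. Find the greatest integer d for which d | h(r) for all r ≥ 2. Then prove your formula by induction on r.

d = 120

Computing the first values: h(2) = 120 and h(3) = 720; gcd(120, 720) = 120, so d ≤ 120.
We prove 120 | r(r - 1)(r + 1)(r + 2)(r + 3) for all r ≥ 2 by induction on r.
Base case (r = 2): h(2) = 120 = 120·(1), so 120 | h(2).
Inductive step: suppose the statement holds for some m ≥ 2, i.e. 120 | h(m). Then
h(m+1) − h(m) = m·(m+1)·(m+2)·(m+3)·(m+4) − (m-1)·m·(m+1)·(m+2)·(m+3) = m·(m+1)·(m+2)·(m+3)·[(m+4) − (m-1)] = 5·m·(m+1)·(m+2)·(m+3). The product of 4 consecutive integers is divisible by (4)! = 24, so h(m+1) − h(m) is divisible by 5·24 = 120. By the inductive hypothesis 120 | h(m), hence 120 | h(m+1).
Hence, by induction on r, the claim holds for every r ≥ 2.
Therefore the largest such d is 120.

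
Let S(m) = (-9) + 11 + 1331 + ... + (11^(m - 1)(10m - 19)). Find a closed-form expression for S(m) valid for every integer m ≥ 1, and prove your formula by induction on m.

S(m) = 11^m(m - 2) + 2

We claim S(m) = 11^m(m - 2) + 2 for all m ≥ 1.
Base case (m = 1): S(1) = -9, and the closed form gives -9. They agree.
Suppose the result is true for m = j, so S(j) = 11^j(j - 2) + 2.
Then S(j+1) = S(j) + (11^j(10j - 9)) = (11^j(j - 2) + 2) + (11^j(10j - 9)).
Simplifying, S(j+1) = 11^(j + 1)j - 11^(j + 1) + 2 = 11^(j+1)((j+1) - 2) + 2,
which is the closed form with m = j+1.
This completes the induction.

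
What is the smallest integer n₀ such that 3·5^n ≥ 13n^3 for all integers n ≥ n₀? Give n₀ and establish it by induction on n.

At n = 2: 75 < 104, so the inequality fails and n₀ ≥ 3. We prove 3·5^n ≥ 13n^3 for all n ≥ 3.
When n = 3: 3·5^n = 375 and 13n^3 = 351, so 375 ≥ 351.
Inductive step: assume the claim holds for n = j, so 3·5^j ≥ 13j^3.
Then 3·5^(j + 1) = 5·(3·5^j) ≥ 5·(13j^3).
Also, for j ≥ 3 we have 5·(13j^3) ≥ 13(j+1)^3, since 5 ≥ (1 + 1/j)^3 for all j ≥ 3.
Combining, 3·5^(j + 1) ≥ 13(j+1)^3.
This completes the induction.
Hence the smallest such n₀ is 3.

n₀ = 3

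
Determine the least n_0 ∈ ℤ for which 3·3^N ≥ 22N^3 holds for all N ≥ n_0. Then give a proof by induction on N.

At N = 7: 6561 < 7546, so the inequality fails and n_0 ≥ 8. We prove 3·3^N ≥ 22N^3 for all N ≥ 8.
Base case (N = 8): 3·3^N = 19683 and 22N^3 = 11264, so 19683 ≥ 11264.
Inductive step: assume the claim holds for N = m, so 3·3^m ≥ 22m^3.
Then 3·3^(m + 1) = 3·(3·3^m) ≥ 3·(22m^3).
Also, for m ≥ 8 we have 3·(22m^3) ≥ 22(m+1)^3, since 3 ≥ (1 + 1/m)^3 for all m ≥ 8.
Combining, 3·3^(m + 1) ≥ 22(m+1)^3.
This completes the induction.
Hence the smallest such n_0 is 8.

n_0 = 8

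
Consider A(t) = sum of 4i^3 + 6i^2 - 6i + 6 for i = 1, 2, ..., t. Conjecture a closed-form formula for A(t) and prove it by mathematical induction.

A(t) = t(t + 4)(t^2 + 1)

We claim A(t) = t(t + 4)(t^2 + 1) for all t ≥ 1.
When t = 1: A(1) = 10, and the closed form gives 10. They agree.
For the inductive step, assume it holds for an arbitrary i ≥ 1, so A(i) = i(i^3 + 4i^2 + i + 4).
Then A(i+1) = A(i) + (4i^3 + 18i^2 + 18i + 10) = (i(i^3 + 4i^2 + i + 4)) + (4i^3 + 18i^2 + 18i + 10).
Simplifying, A(i+1) = (i + 1)(i + 5)(i^2 + 2i + 2) = (i+1)((i+1) + 4)((i+1)^2 + 1),
which is the closed form with t = i+1.
By the principle of mathematical induction, the result holds for all t ≥ 1.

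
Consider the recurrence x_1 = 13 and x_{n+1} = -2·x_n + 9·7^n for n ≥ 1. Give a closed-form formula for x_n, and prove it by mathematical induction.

x_n = -3(-2)^n + 7^n

Computing the first terms: x_1 = 13, x_2 = 37, x_3 = 367. This suggests x_n = -3(-2)^n + 7^n.
Base step (n = 1): the formula gives 13 = 13 = x_1.
For the inductive step, assume it holds for an arbitrary p ≥ 1, so x_p = -3(-2)^p + 7^p.
Then x_{p+1} = -2·x_p + 9·7^p = -2·(-3(-2)^p + 7^p) + 9·7^p = -3(-2)^(p + 1) + 7^(p + 1),
which is the claimed formula at n = p+1.
Hence, by induction on n, the claim holds for every n ≥ 1.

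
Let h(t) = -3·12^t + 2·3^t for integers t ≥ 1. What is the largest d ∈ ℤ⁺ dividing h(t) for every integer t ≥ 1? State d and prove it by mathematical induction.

Computing the first values: h(1) = -30 and h(2) = -414; gcd(-30, -414) = 6, so d ≤ 6.
We prove 6 | -3·12^t + 2·3^t for all t ≥ 1 by induction on t.
Base step (t = 1): h(1) = -30 = 6·(-5), so 6 | h(1).
For the inductive step, assume it holds for an arbitrary m ≥ 1, i.e. 6 | h(m). Then
h(m+1) − 12·h(m) = (-3·12^(m+1) + 2·3^(m+1)) − 12·(-3·12^m + 2·3^m) = (2)·3^m·(3 − 12) = (-18)·3^m. Since 6 | h(m) by the inductive hypothesis, 6 | 12·h(m); and 6 | -18 since -18 = 6·-3. Therefore 6 | h(m+1).
By induction, the statement is established for all t ≥ 1.
Therefore the largest such d is 6.

d = 6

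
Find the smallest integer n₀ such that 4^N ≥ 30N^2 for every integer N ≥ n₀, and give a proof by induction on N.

n₀ = 5

At N = 4: 256 < 480, so the inequality fails and n₀ ≥ 5. We prove 4^N ≥ 30N^2 for all N ≥ 5.
When N = 5: 4^N = 1024 and 30N^2 = 750, so 1024 ≥ 750.
For the inductive step, assume it holds for an arbitrary j ≥ 5, so 4^j ≥ 30j^2.
Then 4^(j + 1) = 4·(4^j) ≥ 4·(30j^2).
Also, for j ≥ 5 we have 4·(30j^2) ≥ 30(j+1)^2, since 4 ≥ (1 + 1/j)^2 for all j ≥ 5.
Combining, 4^(j + 1) ≥ 30(j+1)^2.
By the principle of mathematical induction, the result holds for all N ≥ 5.
Hence the smallest such n₀ is 5.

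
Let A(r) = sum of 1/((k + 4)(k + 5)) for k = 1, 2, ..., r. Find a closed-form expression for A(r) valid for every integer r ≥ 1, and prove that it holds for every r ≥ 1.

We claim A(r) = r/(5(r + 5)) for all r ≥ 1.
When r = 1: A(1) = 1/30, and the closed form gives 1/30. They agree.
Inductive step: assume the claim holds for r = k, so A(k) = k/(5(k + 5)).
Then A(k+1) = A(k) + (1/((k + 5)(k + 6))) = (k/(5(k + 5))) + (1/((k + 5)(k + 6))).
Simplifying, A(k+1) = (k + 1)/(5(k + 6)) = (k+1)/(5((k+1) + 5)),
which is the closed form with r = k+1.
By the principle of mathematical induction, the result holds for all r ≥ 1.

A(r) = r/(5(r + 5))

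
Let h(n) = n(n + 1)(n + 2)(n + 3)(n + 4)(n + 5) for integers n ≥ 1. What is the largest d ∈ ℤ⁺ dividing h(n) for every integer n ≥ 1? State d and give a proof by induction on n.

d = 720

Computing the first values: h(1) = 720 and h(2) = 5040; gcd(720, 5040) = 720, so d ≤ 720.
We prove 720 | n(n + 1)(n + 2)(n + 3)(n + 4)(n + 5) for all n ≥ 1 by induction on n.
Base step (n = 1): h(1) = 720 = 720·(1), so 720 | h(1).
For the inductive step, assume it holds for an arbitrary i ≥ 1, i.e. 720 | h(i). Then
h(i+1) − h(i) = (i+1)·(i+2)·(i+3)·(i+4)·(i+5)·(i+6) − i·(i+1)·(i+2)·(i+3)·(i+4)·(i+5) = (i+1)·(i+2)·(i+3)·(i+4)·(i+5)·[(i+6) − i] = 6·(i+1)·(i+2)·(i+3)·(i+4)·(i+5). The product of 5 consecutive integers is divisible by (5)! = 120, so h(i+1) − h(i) is divisible by 6·120 = 720. By the inductive hypothesis 720 | h(i), hence 720 | h(i+1).
Hence, by induction on n, the claim holds for every n ≥ 1.
Therefore the largest such d is 720.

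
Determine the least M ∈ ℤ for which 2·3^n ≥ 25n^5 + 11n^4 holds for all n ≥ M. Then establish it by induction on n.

M = 15

At n = 14: 9565938 < 13868176, so the inequality fails and M ≥ 15. We prove 2·3^n ≥ 25n^5 + 11n^4 for all n ≥ 15.
For the base case n = 15: 2·3^n = 28697814 and 25n^5 + 11n^4 = 19541250, so 28697814 ≥ 19541250.
Suppose the result is true for n = m, so 2·3^m ≥ 25m^5 + 11m^4.
Then 2·3^(m + 1) = 3·(2·3^m) ≥ 3·(25m^5 + 11m^4).
Also, for m ≥ 15 we have 3·(25m^5 + 11m^4) ≥ 25(m+1)^5 + 11(m+1)^4, since 3·(25m^5 + 11m^4) − (25(m+1)^5 + 11(m+1)^4) = 50m^5 - 103m^4 - 294m^3 - 316m^2 - 169m - 36, which is nonnegative for all m ≥ 15.
Combining, 2·3^(m + 1) ≥ 25(m+1)^5 + 11(m+1)^4.
Hence, by induction on n, the claim holds for every n ≥ 15.
Hence the smallest such M is 15.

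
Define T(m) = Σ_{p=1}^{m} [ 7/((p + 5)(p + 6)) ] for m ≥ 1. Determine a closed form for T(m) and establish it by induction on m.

We claim T(m) = 7m/(6(m + 6)) for all m ≥ 1.
Base step (m = 1): T(1) = 1/6, and the closed form gives 1/6. They agree.
Suppose the result is true for m = p, so T(p) = 7p/(6(p + 6)).
Then T(p+1) = T(p) + (7/((p + 6)(p + 7))) = (7p/(6(p + 6))) + (7/((p + 6)(p + 7))).
Simplifying, T(p+1) = 7(p + 1)/(6(p + 7)) = 7(p+1)/(6((p+1) + 6)),
which is the closed form with m = p+1.
This completes the induction.

T(m) = 7m/(6(m + 6))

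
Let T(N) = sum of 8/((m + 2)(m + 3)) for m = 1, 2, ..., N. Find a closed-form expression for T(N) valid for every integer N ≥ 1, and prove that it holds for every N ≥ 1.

T(N) = 8N/(3(N + 3))

We claim T(N) = 8N/(3(N + 3)) for all N ≥ 1.
Base step (N = 1): T(1) = 2/3, and the closed form gives 2/3. They agree.
Inductive step: suppose the statement holds for some m ≥ 1, so T(m) = 8m/(3(m + 3)).
Then T(m+1) = T(m) + (8/((m + 3)(m + 4))) = (8m/(3(m + 3))) + (8/((m + 3)(m + 4))).
Simplifying, T(m+1) = 8(m + 1)/(3(m + 4)) = 8(m+1)/(3((m+1) + 3)),
which is the closed form with N = m+1.
By induction, the statement is established for all N ≥ 1.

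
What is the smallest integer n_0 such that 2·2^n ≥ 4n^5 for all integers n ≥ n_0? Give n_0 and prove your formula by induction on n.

At n = 23: 16777216 < 25745372, so the inequality fails and n_0 ≥ 24. We prove 2·2^n ≥ 4n^5 for all n ≥ 24.
For the base case n = 24: 2·2^n = 33554432 and 4n^5 = 31850496, so 33554432 ≥ 31850496.
Inductive step: suppose the statement holds for some p ≥ 24, so 2·2^p ≥ 4p^5.
Then 2·2^(p + 1) = 2·(2·2^p) ≥ 2·(4p^5).
Also, for p ≥ 24 we have 2·(4p^5) ≥ 4(p+1)^5, since 2 ≥ (1 + 1/p)^5 for all p ≥ 24.
Combining, 2·2^(p + 1) ≥ 4(p+1)^5.
By induction, the statement is established for all n ≥ 24.
Hence the smallest such n_0 is 24.

n_0 = 24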